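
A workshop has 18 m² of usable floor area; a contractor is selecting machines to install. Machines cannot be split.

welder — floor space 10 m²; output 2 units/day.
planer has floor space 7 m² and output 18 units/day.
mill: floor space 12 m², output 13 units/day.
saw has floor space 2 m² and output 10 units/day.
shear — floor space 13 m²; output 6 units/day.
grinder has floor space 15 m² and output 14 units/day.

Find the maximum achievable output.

28

planer + saw: floor space 7 + 2 = 9 ≤ 18, output 18 + 10 = 28.
mill + saw: floor space 12 + 2 = 14 ≤ 18, output 13 + 10 = 23.
saw + grinder: floor space 2 + 15 = 17 ≤ 18, output 10 + 14 = 24.
Best is planer and saw with total output 28.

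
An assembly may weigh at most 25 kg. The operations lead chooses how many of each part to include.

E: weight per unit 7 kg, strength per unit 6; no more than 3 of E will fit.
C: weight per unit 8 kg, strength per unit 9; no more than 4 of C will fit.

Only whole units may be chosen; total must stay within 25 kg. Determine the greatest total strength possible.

27

This is a bounded integer knapsack.
Take 3×C: weight 24 ≤ 25, strength 3·9 = 27.
No other integer combination yields more.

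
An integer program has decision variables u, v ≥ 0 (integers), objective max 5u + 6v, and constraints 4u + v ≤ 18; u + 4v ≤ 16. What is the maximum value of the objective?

(u,v)=(3,3): 4·3+1·3=15≤18, 1·3+4·3=15≤16, objective 33.
(u,v)=(4,2): 4·4+1·2=18≤18, 1·4+4·2=12≤16, objective 32.
(u,v)=(2,3): 4·2+1·3=11≤18, 1·2+4·3=14≤16, objective 28.
No feasible integer point exceeds 33.

33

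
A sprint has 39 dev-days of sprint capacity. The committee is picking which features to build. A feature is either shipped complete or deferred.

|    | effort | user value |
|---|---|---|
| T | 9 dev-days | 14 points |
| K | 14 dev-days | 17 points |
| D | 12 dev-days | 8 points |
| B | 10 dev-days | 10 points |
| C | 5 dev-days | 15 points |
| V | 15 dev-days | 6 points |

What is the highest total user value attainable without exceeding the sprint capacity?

This is a 0-1 knapsack instance.
Allowing fractional choices, the relaxed optimum would be about 56.7, but features are indivisible.
T + K + B + C: effort 9 + 14 + 10 + 5 = 38 ≤ 39, user value 14 + 17 + 10 + 15 = 56.
T + D + B + C: effort 9 + 12 + 10 + 5 = 36 ≤ 39, user value 14 + 8 + 10 + 15 = 47.
Best is T, K, B, and C with total user value 56.

56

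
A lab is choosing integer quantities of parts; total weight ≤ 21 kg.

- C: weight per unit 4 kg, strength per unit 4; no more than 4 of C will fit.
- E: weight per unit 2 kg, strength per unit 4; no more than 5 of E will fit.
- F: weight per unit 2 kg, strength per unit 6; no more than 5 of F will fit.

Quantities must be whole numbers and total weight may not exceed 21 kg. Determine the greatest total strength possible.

This is a bounded integer knapsack.
F has the best ratio (6/2); taking only F gives at most 5×6 = 30 (stopped by the supply cap of 5).
Mixing does better — 5×E and 5×F: weight 20 ≤ 21, strength 5·4 + 5·6 = 50.

50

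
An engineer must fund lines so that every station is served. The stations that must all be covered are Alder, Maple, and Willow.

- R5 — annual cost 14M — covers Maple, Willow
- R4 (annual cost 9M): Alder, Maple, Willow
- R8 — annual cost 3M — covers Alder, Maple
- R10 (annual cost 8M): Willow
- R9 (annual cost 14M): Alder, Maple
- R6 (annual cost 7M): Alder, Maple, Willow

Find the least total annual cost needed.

7

This is a weighted set-cover instance.
The greedy cost-per-new-station heuristic would pick R8 and R6 for 10, but a cheaper cover exists.
R6 alone covers Alder, Maple, Willow — every station.
Total annual cost: 7.
No cover costs less than 7.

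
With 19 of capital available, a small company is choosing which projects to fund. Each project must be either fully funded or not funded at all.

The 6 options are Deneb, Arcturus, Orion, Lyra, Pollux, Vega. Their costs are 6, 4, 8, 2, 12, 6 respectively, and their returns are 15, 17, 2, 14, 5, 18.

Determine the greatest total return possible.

64

Deneb + Arcturus + Vega: cost 6 + 4 + 6 = 16 ≤ 19, return 15 + 17 + 18 = 50.
Deneb + Arcturus + Lyra + Vega: cost 6 + 4 + 2 + 6 = 18 ≤ 19, return 15 + 17 + 14 + 18 = 64.
Best is Deneb, Arcturus, Lyra, and Vega with total return 64.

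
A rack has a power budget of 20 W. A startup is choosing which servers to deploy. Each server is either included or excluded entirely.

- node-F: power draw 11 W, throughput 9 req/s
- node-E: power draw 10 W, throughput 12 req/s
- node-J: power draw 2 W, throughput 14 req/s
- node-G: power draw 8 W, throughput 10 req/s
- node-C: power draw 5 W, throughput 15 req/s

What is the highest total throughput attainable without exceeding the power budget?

41

node-J + node-G + node-C: power draw 2 + 8 + 5 = 15 ≤ 20, throughput 14 + 10 + 15 = 39.
node-E + node-J + node-C: power draw 10 + 2 + 5 = 17 ≤ 20, throughput 12 + 14 + 15 = 41.
Best is node-E, node-J, and node-C with total throughput 41.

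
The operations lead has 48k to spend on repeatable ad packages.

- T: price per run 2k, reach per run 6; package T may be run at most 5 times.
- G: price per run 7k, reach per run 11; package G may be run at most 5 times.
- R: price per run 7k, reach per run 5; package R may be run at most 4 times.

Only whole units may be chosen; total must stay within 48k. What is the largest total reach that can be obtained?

Take 5×T and 5×G: price 45 ≤ 48, reach 5·6 + 5·11 = 85.
T has the best ratio (6/2) and is taken to its limit of 5; remaining capacity is filled optimally with the others.

85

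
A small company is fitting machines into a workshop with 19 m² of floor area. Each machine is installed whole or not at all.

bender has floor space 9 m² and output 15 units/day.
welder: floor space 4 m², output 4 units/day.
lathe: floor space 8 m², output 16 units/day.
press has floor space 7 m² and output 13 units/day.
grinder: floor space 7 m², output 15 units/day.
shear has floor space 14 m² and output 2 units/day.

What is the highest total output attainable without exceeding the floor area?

This is an integer program with binary decision variables.
welder + press + grinder: floor space 4 + 7 + 7 = 18 ≤ 19, output 4 + 13 + 15 = 32.
welder + lathe + press: floor space 4 + 8 + 7 = 19 ≤ 19, output 4 + 16 + 13 = 33.
welder + lathe + grinder: floor space 4 + 8 + 7 = 19 ≤ 19, output 4 + 16 + 15 = 35.
Best is welder, lathe, and grinder with total output 35.

35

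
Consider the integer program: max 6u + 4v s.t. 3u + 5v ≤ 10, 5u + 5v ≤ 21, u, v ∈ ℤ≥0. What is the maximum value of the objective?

18

(u,v)=(3,0): 3·3+5·0=9≤10, 5·3+5·0=15≤21, objective 18.
(u,v)=(2,0): 3·2+5·0=6≤10, 5·2+5·0=10≤21, objective 12.
The best lattice point is (3,0), giving 18.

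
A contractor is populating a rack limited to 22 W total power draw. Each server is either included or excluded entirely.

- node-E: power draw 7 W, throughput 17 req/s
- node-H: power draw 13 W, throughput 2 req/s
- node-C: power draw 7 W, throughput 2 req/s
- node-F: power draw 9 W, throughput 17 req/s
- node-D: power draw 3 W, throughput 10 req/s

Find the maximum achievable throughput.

44

Allowing fractional choices, the relaxed optimum would be about 44.9, but servers are indivisible.
node-E + node-F: power draw 7 + 9 = 16 ≤ 22, throughput 17 + 17 = 34.
node-E + node-F + node-D: power draw 7 + 9 + 3 = 19 ≤ 22, throughput 17 + 17 + 10 = 44.
Best is node-E, node-F, and node-D with total throughput 44.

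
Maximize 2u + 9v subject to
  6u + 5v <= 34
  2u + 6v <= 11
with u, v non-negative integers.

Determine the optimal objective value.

Relaxing integrality, the LP optimum is 16.50 at (u,v) = (0, 1.83), which is not an integer point.
(u,v)=(2,1): 6·2+5·1=17≤34, 2·2+6·1=10≤11, objective 13.
(u,v)=(1,1): 6·1+5·1=11≤34, 2·1+6·1=8≤11, objective 11.
(u,v)=(0,1): 6·0+5·1=5≤34, 2·0+6·1=6≤11, objective 9.
The best lattice point is (2,1), giving 13.

13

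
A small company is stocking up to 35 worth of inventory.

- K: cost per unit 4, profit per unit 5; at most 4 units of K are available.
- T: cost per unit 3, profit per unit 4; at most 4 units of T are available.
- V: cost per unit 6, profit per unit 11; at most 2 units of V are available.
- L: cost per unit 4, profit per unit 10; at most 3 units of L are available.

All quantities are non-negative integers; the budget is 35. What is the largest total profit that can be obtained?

This is a bounded integer knapsack.
Take 2×K, 1×T, 2×V, and 3×L: cost 35 ≤ 35, profit 2·5 + 1·4 + 2·11 + 3·10 = 66.
L has the best ratio (10/4) and is taken to its limit of 3; remaining capacity is filled optimally with the others.

66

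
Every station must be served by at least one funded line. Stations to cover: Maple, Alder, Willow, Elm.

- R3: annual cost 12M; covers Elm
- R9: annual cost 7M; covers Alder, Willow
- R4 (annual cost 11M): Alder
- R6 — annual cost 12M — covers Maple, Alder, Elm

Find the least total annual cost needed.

Choose R9 and R6: together they cover Maple, Alder, Willow, Elm — every station.
Total annual cost: 7 + 12 = 19.
No cover costs less than 19.

19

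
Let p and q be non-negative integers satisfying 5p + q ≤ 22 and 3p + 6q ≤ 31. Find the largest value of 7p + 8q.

46

Relaxing integrality, the LP optimum is 52.56 at (p,q) = (3.74, 3.3), which is not an integer point.
(p,q)=(2,4): 5·2+1·4=14≤22, 3·2+6·4=30≤31, objective 46.
(p,q)=(3,3): 5·3+1·3=18≤22, 3·3+6·3=27≤31, objective 45.
(p,q)=(4,2): 5·4+1·2=22≤22, 3·4+6·2=24≤31, objective 44.
Maximum is 46 at (p,q)=(2,4).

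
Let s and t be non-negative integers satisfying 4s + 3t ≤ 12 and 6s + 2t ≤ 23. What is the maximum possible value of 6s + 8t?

32

(s,t)=(0,4): 4·0+3·4=12≤12, 6·0+2·4=8≤23, objective 32.
(s,t)=(0,3): 4·0+3·3=9≤12, 6·0+2·3=6≤23, objective 24.
No feasible integer point exceeds 32.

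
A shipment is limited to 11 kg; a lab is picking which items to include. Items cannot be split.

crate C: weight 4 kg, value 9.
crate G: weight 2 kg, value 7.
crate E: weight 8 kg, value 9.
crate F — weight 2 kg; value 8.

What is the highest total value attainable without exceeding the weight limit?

24

crate C + crate F: weight 4 + 2 = 6 ≤ 11, value 9 + 8 = 17.
crate C + crate G + crate F: weight 4 + 2 + 2 = 8 ≤ 11, value 9 + 7 + 8 = 24.
crate E + crate F: weight 8 + 2 = 10 ≤ 11, value 9 + 8 = 17.
Best is crate C, crate G, and crate F with total value 24.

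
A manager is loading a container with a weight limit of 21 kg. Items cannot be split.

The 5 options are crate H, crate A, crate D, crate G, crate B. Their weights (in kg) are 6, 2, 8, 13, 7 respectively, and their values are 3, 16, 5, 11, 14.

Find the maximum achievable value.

Allowing fractional choices, the relaxed optimum would be about 40.2, but items are indivisible.
crate A + crate B: weight 2 + 7 = 9 ≤ 21, value 16 + 14 = 30.
crate H + crate A + crate B: weight 6 + 2 + 7 = 15 ≤ 21, value 3 + 16 + 14 = 33.
crate A + crate D + crate B: weight 2 + 8 + 7 = 17 ≤ 21, value 16 + 5 + 14 = 35.
Best is crate A, crate D, and crate B with total value 35.

35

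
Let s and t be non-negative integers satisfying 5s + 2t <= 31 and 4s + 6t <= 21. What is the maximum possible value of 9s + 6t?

(s,t)=(5,0): 5·5+2·0=25≤31, 4·5+6·0=20≤21, objective 45.
(s,t)=(4,0): 5·4+2·0=20≤31, 4·4+6·0=16≤21, objective 36.
The best lattice point is (5,0), giving 45.

45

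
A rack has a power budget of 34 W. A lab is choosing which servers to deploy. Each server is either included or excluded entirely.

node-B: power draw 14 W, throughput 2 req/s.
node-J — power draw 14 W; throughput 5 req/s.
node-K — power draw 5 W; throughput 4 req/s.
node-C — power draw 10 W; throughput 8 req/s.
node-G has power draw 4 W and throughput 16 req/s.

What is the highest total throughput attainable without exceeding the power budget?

33

Take node-J, node-K, node-C, and node-G: power draw 14 + 5 + 10 + 4 = 33 ≤ 34, throughput 5 + 4 + 8 + 16 = 33.
No other feasible combination does better.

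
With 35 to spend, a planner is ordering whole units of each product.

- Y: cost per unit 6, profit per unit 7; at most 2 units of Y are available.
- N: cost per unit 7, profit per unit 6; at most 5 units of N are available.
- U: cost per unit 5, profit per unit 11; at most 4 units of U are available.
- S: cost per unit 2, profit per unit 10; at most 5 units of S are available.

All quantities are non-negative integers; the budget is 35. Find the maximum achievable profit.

94

This is a bounded integer knapsack.
S has the best ratio (10/2); taking only S gives at most 5×10 = 50 (stopped by the supply cap of 5).
Mixing does better — 4×U and 5×S: cost 30 ≤ 35, profit 4·11 + 5·10 = 94.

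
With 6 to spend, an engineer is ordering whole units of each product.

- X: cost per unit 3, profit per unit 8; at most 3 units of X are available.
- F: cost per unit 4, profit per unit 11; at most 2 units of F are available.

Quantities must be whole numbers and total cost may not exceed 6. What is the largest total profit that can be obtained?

F has the best ratio (11/4); taking only F gives at most 1×11 = 11 (stopped by the cost limit).
Mixing does better — 2×X: cost 6 ≤ 6, profit 2·8 = 16.

16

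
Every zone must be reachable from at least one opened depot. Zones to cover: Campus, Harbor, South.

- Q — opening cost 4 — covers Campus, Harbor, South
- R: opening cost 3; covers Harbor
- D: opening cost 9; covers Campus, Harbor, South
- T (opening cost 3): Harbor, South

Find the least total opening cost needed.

4

Q alone covers Campus, Harbor, South — every zone.
Total opening cost: 4.
No cover costs less than 4.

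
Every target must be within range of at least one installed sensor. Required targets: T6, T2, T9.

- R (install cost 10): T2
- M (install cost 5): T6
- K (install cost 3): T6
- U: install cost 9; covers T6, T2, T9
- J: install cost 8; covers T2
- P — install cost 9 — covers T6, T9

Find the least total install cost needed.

U alone covers T6, T2, T9 — every target.
Total install cost: 9.

9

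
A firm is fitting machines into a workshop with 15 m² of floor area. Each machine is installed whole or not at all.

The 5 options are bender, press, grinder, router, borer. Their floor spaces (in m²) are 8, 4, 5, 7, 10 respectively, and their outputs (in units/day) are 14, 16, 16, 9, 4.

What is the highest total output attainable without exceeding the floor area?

32

Allowing fractional choices, the relaxed optimum would be about 42.5, but machines are indivisible.
bender + grinder: floor space 8 + 5 = 13 ≤ 15, output 14 + 16 = 30.
bender + press: floor space 8 + 4 = 12 ≤ 15, output 14 + 16 = 30.
press + grinder: floor space 4 + 5 = 9 ≤ 15, output 16 + 16 = 32.
Best is press and grinder with total output 32.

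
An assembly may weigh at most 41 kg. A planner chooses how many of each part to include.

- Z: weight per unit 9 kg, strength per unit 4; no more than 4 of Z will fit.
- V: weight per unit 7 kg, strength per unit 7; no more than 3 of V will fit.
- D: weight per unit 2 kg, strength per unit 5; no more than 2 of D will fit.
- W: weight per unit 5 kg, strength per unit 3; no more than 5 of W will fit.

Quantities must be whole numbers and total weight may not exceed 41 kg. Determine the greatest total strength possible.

Take 3×V, 2×D, and 3×W: weight 40 ≤ 41, strength 3·7 + 2·5 + 3·3 = 40.
D has the best ratio (5/2) and is taken to its limit of 2; remaining capacity is filled optimally with the others.

40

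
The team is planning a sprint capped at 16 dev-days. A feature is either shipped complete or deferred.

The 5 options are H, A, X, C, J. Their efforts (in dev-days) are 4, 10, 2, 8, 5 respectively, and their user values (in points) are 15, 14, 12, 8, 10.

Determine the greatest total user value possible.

41

H + A + X: effort 4 + 10 + 2 = 16 ≤ 16, user value 15 + 14 + 12 = 41.
H + X + J: effort 4 + 2 + 5 = 11 ≤ 16, user value 15 + 12 + 10 = 37.
Best is H, A, and X with total user value 41.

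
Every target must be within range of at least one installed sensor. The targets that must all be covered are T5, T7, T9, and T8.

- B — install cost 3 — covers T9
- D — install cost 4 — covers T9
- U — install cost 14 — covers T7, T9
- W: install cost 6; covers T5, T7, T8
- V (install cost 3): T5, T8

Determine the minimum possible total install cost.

The greedy cost-per-new-target heuristic would pick V, B, and W for 12, but a cheaper cover exists.
Choose B and W: together they cover T5, T7, T9, T8 — every target.
Total install cost: 3 + 6 = 9.
No cover costs less than 9.

9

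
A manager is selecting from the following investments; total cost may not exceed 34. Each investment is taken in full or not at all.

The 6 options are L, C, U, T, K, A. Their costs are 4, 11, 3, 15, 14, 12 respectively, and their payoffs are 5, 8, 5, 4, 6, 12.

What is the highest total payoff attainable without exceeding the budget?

This is an integer program with binary decision variables.
L + U + K + A: cost 4 + 3 + 14 + 12 = 33 ≤ 34, payoff 5 + 5 + 6 + 12 = 28.
L + C + U + A: cost 4 + 11 + 3 + 12 = 30 ≤ 34, payoff 5 + 8 + 5 + 12 = 30.
Best is L, C, U, and A with total payoff 30.

30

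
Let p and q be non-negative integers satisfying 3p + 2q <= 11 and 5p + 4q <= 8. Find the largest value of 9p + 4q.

9

(p,q)=(1,0): 3·1+2·0=3≤11, 5·1+4·0=5≤8, objective 9.
(p,q)=(0,1): 3·0+2·1=2≤11, 5·0+4·1=4≤8, objective 4.
(p,q)=(0,0): 3·0+2·0=0≤11, 5·0+4·0=0≤8, objective 0.
The best lattice point is (1,0), giving 9.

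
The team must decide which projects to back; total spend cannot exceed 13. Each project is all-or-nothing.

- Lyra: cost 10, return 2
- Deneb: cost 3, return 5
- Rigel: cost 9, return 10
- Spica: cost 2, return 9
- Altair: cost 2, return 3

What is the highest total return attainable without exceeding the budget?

22

Deneb + Spica + Altair: cost 3 + 2 + 2 = 7 ≤ 13, return 5 + 9 + 3 = 17.
Rigel + Spica + Altair: cost 9 + 2 + 2 = 13 ≤ 13, return 10 + 9 + 3 = 22.
Rigel + Spica: cost 9 + 2 = 11 ≤ 13, return 10 + 9 = 19.
Best is Rigel, Spica, and Altair with total return 22.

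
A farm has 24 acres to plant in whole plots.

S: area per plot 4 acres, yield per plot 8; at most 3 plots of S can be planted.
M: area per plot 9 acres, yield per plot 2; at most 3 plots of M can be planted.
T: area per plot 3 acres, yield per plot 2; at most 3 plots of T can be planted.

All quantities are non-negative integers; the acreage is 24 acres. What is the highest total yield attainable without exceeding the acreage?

S has the best ratio (8/4); taking only S gives at most 3×8 = 24 (stopped by the supply cap of 3).
Mixing does better — 3×S and 3×T: area 21 ≤ 24, yield 3·8 + 3·2 = 30.

30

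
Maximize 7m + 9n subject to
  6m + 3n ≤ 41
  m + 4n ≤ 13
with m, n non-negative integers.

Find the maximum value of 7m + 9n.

(m,n)=(5,2): 6·5+3·2=36≤41, 1·5+4·2=13≤13, objective 53.
(m,n)=(6,1): 6·6+3·1=39≤41, 1·6+4·1=10≤13, objective 51.
(m,n)=(4,2): 6·4+3·2=30≤41, 1·4+4·2=12≤13, objective 46.
Maximum is 53 at (m,n)=(5,2).

53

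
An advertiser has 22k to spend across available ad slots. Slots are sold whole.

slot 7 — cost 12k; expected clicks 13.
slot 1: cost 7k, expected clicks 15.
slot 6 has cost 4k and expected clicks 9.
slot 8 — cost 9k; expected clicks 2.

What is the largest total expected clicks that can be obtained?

28

Allowing fractional choices, the relaxed optimum would be about 35.9, but ad slots are indivisible.
slot 1 + slot 6: cost 7 + 4 = 11 ≤ 22, expected clicks 15 + 9 = 24.
slot 1 + slot 6 + slot 8: cost 7 + 4 + 9 = 20 ≤ 22, expected clicks 15 + 9 + 2 = 26.
slot 7 + slot 1: cost 12 + 7 = 19 ≤ 22, expected clicks 13 + 15 = 28.
Best is slot 7 and slot 1 with total expected clicks 28.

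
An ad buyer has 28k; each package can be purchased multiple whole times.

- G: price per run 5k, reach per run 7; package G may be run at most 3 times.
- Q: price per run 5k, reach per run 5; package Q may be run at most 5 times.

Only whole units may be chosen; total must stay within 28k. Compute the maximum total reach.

2×G and 3×Q: price 25 ≤ 28, reach 2·7 + 3·5 = 29.
3×G and 2×Q: price 25 ≤ 28, reach 3·7 + 2·5 = 31.
Best is 31.

31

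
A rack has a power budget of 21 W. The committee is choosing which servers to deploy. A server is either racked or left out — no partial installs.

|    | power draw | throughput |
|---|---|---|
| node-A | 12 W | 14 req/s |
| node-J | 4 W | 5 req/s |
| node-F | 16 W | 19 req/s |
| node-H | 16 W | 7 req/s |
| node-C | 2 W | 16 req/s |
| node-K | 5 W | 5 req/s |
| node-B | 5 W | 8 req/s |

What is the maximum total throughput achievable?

38

node-A + node-C + node-B: power draw 12 + 2 + 5 = 19 ≤ 21, throughput 14 + 16 + 8 = 38.
node-F + node-C: power draw 16 + 2 = 18 ≤ 21, throughput 19 + 16 = 35.
node-A + node-J + node-C: power draw 12 + 4 + 2 = 18 ≤ 21, throughput 14 + 5 + 16 = 35.
Best is node-A, node-C, and node-B with total throughput 38.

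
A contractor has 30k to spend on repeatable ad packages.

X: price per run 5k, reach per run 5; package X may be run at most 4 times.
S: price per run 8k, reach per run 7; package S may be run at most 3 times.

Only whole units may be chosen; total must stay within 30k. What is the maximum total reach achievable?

27

1×X and 3×S: price 29 ≤ 30, reach 1·5 + 3·7 = 26.
4×X and 1×S: price 28 ≤ 30, reach 4·5 + 1·7 = 27.
Best is 27.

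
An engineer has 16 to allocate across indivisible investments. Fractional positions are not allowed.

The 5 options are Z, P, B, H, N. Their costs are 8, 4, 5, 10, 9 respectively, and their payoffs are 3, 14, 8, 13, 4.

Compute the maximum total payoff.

27

P + H: cost 4 + 10 = 14 ≤ 16, payoff 14 + 13 = 27.
P + B: cost 4 + 5 = 9 ≤ 16, payoff 14 + 8 = 22.
Best is P and H with total payoff 27.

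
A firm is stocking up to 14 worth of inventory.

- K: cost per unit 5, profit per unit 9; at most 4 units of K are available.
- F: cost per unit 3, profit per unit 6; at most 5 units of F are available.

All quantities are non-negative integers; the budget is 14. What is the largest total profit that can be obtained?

1×K and 3×F: cost 14 ≤ 14, profit 1·9 + 3·6 = 27.
4×F: cost 12 ≤ 14, profit 4·6 = 24.
Best is 27.

27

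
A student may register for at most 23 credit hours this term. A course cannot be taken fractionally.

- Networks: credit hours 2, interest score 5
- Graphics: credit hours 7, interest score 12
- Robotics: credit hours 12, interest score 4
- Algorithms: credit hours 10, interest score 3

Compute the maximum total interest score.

Allowing fractional choices, the relaxed optimum would be about 21.6, but courses are indivisible.
Networks + Graphics + Algorithms: credit hours 2 + 7 + 10 = 19 ≤ 23, interest score 5 + 12 + 3 = 20.
Networks + Graphics: credit hours 2 + 7 = 9 ≤ 23, interest score 5 + 12 = 17.
Networks + Graphics + Robotics: credit hours 2 + 7 + 12 = 21 ≤ 23, interest score 5 + 12 + 4 = 21.
Best is Networks, Graphics, and Robotics with total interest score 21.

21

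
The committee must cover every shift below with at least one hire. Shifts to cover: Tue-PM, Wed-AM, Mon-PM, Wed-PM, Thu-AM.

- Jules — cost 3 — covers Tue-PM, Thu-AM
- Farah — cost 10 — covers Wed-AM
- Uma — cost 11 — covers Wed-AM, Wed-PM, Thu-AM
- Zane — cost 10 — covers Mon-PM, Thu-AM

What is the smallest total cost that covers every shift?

24

Choose Jules, Uma, and Zane: together they cover Tue-PM, Wed-AM, Mon-PM, Wed-PM, Thu-AM — every shift.
Total cost: 3 + 11 + 10 = 24.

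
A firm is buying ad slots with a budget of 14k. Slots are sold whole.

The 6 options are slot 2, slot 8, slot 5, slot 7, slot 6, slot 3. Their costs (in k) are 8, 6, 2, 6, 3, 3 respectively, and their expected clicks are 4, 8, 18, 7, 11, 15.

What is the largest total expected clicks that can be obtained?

52

slot 8 + slot 5 + slot 6 + slot 3: cost 6 + 2 + 3 + 3 = 14 ≤ 14, expected clicks 8 + 18 + 11 + 15 = 52.
slot 5 + slot 7 + slot 6 + slot 3: cost 2 + 6 + 3 + 3 = 14 ≤ 14, expected clicks 18 + 7 + 11 + 15 = 51.
slot 5 + slot 6 + slot 3: cost 2 + 3 + 3 = 8 ≤ 14, expected clicks 18 + 11 + 15 = 44.
Best is slot 8, slot 5, slot 6, and slot 3 with total expected clicks 52.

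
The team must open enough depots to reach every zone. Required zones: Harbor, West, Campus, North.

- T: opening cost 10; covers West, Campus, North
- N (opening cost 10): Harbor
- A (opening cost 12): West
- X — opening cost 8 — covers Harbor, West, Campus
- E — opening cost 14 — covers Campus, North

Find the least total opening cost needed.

18

Choose T and X: together they cover Harbor, West, Campus, North — every zone.
Total opening cost: 10 + 8 = 18.
No cover costs less than 18.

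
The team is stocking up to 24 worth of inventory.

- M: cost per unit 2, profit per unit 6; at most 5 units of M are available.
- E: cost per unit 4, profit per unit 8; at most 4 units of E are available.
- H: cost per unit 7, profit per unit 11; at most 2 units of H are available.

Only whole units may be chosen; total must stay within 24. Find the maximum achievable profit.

M has the best ratio (6/2); taking only M gives at most 5×6 = 30 (stopped by the supply cap of 5).
Mixing does better — 4×M and 4×E: cost 24 ≤ 24, profit 4·6 + 4·8 = 56.

56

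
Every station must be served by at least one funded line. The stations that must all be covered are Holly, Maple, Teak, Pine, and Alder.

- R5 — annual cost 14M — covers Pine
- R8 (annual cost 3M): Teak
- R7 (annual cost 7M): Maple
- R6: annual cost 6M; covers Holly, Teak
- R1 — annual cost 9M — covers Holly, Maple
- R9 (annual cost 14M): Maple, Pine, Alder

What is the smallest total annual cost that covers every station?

The greedy cost-per-new-station heuristic would pick R8, R1, and R9 for 26, but a cheaper cover exists.
Choose R6 and R9: together they cover Holly, Maple, Teak, Pine, Alder — every station.
Total annual cost: 6 + 14 = 20.
No cover costs less than 20.

20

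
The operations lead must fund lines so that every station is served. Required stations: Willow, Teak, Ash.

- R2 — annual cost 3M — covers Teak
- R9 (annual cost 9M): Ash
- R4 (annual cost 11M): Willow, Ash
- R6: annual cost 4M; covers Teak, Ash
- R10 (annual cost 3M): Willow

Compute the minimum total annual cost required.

Choose R6 and R10: together they cover Willow, Teak, Ash — every station.
Total annual cost: 4 + 3 = 7.
No cover costs less than 7.

7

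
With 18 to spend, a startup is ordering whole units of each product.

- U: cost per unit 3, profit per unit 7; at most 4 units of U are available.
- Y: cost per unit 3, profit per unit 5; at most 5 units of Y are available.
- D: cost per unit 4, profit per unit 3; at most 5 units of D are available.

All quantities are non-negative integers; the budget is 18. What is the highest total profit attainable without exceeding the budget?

Take 4×U and 2×Y: cost 18 ≤ 18, profit 4·7 + 2·5 = 38.
U has the best ratio (7/3) and is taken to its limit of 4; remaining capacity is filled optimally with the others.

38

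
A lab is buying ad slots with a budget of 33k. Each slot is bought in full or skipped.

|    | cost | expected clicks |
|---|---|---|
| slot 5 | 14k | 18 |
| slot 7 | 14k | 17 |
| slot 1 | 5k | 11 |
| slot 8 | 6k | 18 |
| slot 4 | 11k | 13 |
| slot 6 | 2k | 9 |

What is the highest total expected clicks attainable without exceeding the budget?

Allowing fractional choices, the relaxed optimum would be about 63.3, but ad slots are indivisible.
slot 7 + slot 8 + slot 4 + slot 6: cost 14 + 6 + 11 + 2 = 33 ≤ 33, expected clicks 17 + 18 + 13 + 9 = 57.
slot 5 + slot 8 + slot 4 + slot 6: cost 14 + 6 + 11 + 2 = 33 ≤ 33, expected clicks 18 + 18 + 13 + 9 = 58.
slot 5 + slot 1 + slot 8 + slot 6: cost 14 + 5 + 6 + 2 = 27 ≤ 33, expected clicks 18 + 11 + 18 + 9 = 56.
Best is slot 5, slot 8, slot 4, and slot 6 with total expected clicks 58.

58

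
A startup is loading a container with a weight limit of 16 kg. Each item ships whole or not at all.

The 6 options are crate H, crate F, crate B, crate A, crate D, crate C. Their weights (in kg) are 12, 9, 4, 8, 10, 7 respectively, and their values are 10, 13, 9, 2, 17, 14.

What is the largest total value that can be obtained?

27

Take crate F and crate C: weight 9 + 7 = 16 ≤ 16, value 13 + 14 = 27.
No other feasible combination does better.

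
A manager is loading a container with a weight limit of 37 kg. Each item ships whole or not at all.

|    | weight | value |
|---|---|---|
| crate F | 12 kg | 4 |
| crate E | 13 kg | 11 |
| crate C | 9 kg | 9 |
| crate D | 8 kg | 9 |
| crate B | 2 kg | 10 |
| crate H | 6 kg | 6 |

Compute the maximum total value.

Allowing fractional choices, the relaxed optimum would be about 44.2, but items are indivisible.
crate E + crate C + crate D + crate B: weight 13 + 9 + 8 + 2 = 32 ≤ 37, value 11 + 9 + 9 + 10 = 39.
crate F + crate C + crate D + crate B + crate H: weight 12 + 9 + 8 + 2 + 6 = 37 ≤ 37, value 4 + 9 + 9 + 10 + 6 = 38.
Best is crate E, crate C, crate D, and crate B with total value 39.

39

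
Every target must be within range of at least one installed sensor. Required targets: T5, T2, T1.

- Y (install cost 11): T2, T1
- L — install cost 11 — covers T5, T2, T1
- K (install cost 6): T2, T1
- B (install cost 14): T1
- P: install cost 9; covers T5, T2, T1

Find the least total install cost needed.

9

The greedy cost-per-new-target heuristic would pick K and P for 15, but a cheaper cover exists.
P alone covers T5, T2, T1 — every target.
Total install cost: 9.
No cover costs less than 9.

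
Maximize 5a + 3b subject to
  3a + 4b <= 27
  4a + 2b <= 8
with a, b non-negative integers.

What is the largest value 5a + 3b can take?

(a,b)=(0,4) is feasible, giving 12.
(a,b)=(0,3) is feasible, giving 9.
No feasible integer point exceeds 12.

12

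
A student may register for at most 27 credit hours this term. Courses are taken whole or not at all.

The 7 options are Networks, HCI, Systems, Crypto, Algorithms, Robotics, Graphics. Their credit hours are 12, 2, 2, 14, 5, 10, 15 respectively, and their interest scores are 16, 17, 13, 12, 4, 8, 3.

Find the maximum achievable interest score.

Allowing fractional choices, the relaxed optimum would be about 55.4, but courses are indivisible.
Networks + HCI + Systems: credit hours 12 + 2 + 2 = 16 ≤ 27, interest score 16 + 17 + 13 = 46.
Networks + HCI + Systems + Algorithms: credit hours 12 + 2 + 2 + 5 = 21 ≤ 27, interest score 16 + 17 + 13 + 4 = 50.
Networks + HCI + Systems + Robotics: credit hours 12 + 2 + 2 + 10 = 26 ≤ 27, interest score 16 + 17 + 13 + 8 = 54.
Best is Networks, HCI, Systems, and Robotics with total interest score 54.

54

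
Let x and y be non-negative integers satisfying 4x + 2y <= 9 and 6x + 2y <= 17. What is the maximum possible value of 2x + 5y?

20

Relaxing integrality, the LP optimum is 22.50 at (x,y) = (0, 4.5), which is not an integer point.
(x,y)=(0,4): 4·0+2·4=8≤9, 6·0+2·4=8≤17, objective 20.
(x,y)=(0,3): 4·0+2·3=6≤9, 6·0+2·3=6≤17, objective 15.
The best lattice point is (0,4), giving 20.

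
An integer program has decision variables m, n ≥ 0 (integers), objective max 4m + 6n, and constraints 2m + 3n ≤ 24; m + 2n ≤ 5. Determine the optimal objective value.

20

(m,n)=(5,0): 2·5+3·0=10≤24, 1·5+2·0=5≤5, objective 20.
(m,n)=(4,0): 2·4+3·0=8≤24, 1·4+2·0=4≤5, objective 16.
The best lattice point is (5,0), giving 20.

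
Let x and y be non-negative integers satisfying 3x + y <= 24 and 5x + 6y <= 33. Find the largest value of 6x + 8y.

42

(x,y)=(3,3): 3·3+1·3=12≤24, 5·3+6·3=33≤33, objective 42.
(x,y)=(4,2): 3·4+1·2=14≤24, 5·4+6·2=32≤33, objective 40.
(x,y)=(0,5): 3·0+1·5=5≤24, 5·0+6·5=30≤33, objective 40.
Maximum is 42 at (x,y)=(3,3).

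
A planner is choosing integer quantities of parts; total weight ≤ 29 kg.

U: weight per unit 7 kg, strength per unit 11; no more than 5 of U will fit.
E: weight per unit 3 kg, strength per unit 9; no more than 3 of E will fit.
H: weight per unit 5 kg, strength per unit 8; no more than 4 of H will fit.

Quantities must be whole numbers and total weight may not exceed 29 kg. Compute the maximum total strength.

3×E and 4×H: weight 29 ≤ 29, strength 3·9 + 4·8 = 59.
2×U, 3×E, and 1×H: weight 28 ≤ 29, strength 2·11 + 3·9 + 1·8 = 57.
Best is 59.

59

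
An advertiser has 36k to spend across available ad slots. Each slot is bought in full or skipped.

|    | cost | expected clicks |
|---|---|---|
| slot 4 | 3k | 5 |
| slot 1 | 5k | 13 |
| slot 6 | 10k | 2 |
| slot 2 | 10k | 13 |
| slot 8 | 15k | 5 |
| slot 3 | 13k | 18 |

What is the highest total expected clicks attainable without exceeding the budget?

This is a 0-1 knapsack instance.
slot 4 + slot 1 + slot 2 + slot 3: cost 3 + 5 + 10 + 13 = 31 ≤ 36, expected clicks 5 + 13 + 13 + 18 = 49.
slot 1 + slot 2 + slot 3: cost 5 + 10 + 13 = 28 ≤ 36, expected clicks 13 + 13 + 18 = 44.
Best is slot 4, slot 1, slot 2, and slot 3 with total expected clicks 49.

49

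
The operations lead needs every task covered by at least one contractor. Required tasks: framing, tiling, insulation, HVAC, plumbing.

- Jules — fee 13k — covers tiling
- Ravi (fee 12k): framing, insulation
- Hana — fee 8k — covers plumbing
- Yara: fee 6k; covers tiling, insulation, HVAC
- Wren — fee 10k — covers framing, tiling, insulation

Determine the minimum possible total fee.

This is a weighted set-cover instance.
Choose Hana, Yara, and Wren: together they cover framing, tiling, insulation, HVAC, plumbing — every task.
Total fee: 8 + 6 + 10 = 24.
No cover costs less than 24.

24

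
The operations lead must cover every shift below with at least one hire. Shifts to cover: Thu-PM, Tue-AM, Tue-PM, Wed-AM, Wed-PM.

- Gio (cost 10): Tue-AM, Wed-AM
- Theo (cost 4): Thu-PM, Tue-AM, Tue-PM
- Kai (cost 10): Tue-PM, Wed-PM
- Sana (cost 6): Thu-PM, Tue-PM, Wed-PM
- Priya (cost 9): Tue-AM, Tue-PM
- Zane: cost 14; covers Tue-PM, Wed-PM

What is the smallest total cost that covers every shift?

16

The greedy cost-per-new-shift heuristic would pick Theo, Sana, and Gio for 20, but a cheaper cover exists.
Choose Gio and Sana: together they cover Thu-PM, Tue-AM, Tue-PM, Wed-AM, Wed-PM — every shift.
Total cost: 10 + 6 = 16.
No cover costs less than 16.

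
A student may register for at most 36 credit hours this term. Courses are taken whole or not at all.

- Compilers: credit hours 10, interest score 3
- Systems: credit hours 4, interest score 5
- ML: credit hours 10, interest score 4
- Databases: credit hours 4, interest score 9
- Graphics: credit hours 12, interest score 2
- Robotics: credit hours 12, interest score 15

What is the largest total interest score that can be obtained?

Allowing fractional choices, the relaxed optimum would be about 34.8, but courses are indivisible.
Systems + ML + Databases + Robotics: credit hours 4 + 10 + 4 + 12 = 30 ≤ 36, interest score 5 + 4 + 9 + 15 = 33.
Compilers + Systems + Databases + Robotics: credit hours 10 + 4 + 4 + 12 = 30 ≤ 36, interest score 3 + 5 + 9 + 15 = 32.
Systems + Databases + Graphics + Robotics: credit hours 4 + 4 + 12 + 12 = 32 ≤ 36, interest score 5 + 9 + 2 + 15 = 31.
Best is Systems, ML, Databases, and Robotics with total interest score 33.

33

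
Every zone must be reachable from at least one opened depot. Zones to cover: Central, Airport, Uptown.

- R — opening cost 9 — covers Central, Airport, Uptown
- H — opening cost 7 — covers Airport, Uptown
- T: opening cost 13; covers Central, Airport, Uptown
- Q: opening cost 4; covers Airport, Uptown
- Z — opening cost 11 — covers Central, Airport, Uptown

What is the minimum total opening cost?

9

This is an integer covering problem.
The greedy cost-per-new-zone heuristic would pick Q and R for 13, but a cheaper cover exists.
R alone covers Central, Airport, Uptown — every zone.
Total opening cost: 9.
No cover costs less than 9.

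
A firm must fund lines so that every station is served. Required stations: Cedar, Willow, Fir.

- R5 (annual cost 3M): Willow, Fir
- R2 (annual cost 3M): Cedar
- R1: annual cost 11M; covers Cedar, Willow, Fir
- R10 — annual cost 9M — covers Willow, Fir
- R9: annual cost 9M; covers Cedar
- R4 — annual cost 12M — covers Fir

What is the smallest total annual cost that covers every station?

Choose R5 and R2: together they cover Cedar, Willow, Fir — every station.
Total annual cost: 3 + 3 = 6.
No cover costs less than 6.

6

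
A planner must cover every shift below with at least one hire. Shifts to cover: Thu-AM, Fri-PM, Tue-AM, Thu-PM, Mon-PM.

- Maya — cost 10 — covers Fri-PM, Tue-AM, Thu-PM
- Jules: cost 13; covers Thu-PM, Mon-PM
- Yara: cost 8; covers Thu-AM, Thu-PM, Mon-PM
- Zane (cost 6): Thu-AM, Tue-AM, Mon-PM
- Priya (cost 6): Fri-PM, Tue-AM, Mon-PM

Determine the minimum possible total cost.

14

Choose Yara and Priya: together they cover Thu-AM, Fri-PM, Tue-AM, Thu-PM, Mon-PM — every shift.
Total cost: 8 + 6 = 14.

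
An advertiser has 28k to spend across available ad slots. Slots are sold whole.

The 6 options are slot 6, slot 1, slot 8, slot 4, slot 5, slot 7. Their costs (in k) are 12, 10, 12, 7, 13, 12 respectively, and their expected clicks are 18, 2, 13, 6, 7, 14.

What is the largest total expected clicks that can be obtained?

Allowing fractional choices, the relaxed optimum would be about 36.3, but ad slots are indivisible.
slot 6 + slot 8: cost 12 + 12 = 24 ≤ 28, expected clicks 18 + 13 = 31.
slot 6 + slot 7: cost 12 + 12 = 24 ≤ 28, expected clicks 18 + 14 = 32.
Best is slot 6 and slot 7 with total expected clicks 32.

32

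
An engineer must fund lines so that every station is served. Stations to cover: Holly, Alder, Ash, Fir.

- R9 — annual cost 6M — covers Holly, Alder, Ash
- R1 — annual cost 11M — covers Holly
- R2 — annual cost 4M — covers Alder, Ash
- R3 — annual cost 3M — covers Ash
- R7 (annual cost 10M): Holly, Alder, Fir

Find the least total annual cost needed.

The greedy cost-per-new-station heuristic would pick R9 and R7 for 16, but a cheaper cover exists.
Choose R3 and R7: together they cover Holly, Alder, Ash, Fir — every station.
Total annual cost: 3 + 10 = 13.
No cover costs less than 13.

13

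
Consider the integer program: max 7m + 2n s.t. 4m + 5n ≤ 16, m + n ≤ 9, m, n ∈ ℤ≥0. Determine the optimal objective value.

28

(m,n)=(4,0): 4·4+5·0=16≤16, 1·4+1·0=4≤9, objective 28.
(m,n)=(3,0): 4·3+5·0=12≤16, 1·3+1·0=3≤9, objective 21.
The best lattice point is (4,0), giving 28.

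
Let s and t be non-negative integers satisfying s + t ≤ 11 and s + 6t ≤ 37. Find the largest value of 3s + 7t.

53

Relaxing integrality, the LP optimum is 53.80 at (s,t) = (5.8, 5.2), which is not an integer point.
(s,t)=(6,5) is feasible, giving 53.
(s,t)=(5,5) is feasible, giving 50.
Maximum is 53 at (s,t)=(6,5).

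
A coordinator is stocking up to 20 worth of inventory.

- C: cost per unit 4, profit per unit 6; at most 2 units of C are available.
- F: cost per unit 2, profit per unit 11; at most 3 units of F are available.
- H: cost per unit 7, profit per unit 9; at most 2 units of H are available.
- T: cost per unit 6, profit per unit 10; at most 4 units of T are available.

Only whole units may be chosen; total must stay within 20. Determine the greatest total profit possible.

55

Take 2×C, 3×F, and 1×T: cost 20 ≤ 20, profit 2·6 + 3·11 + 1·10 = 55.
F has the best ratio (11/2) and is taken to its limit of 3; remaining capacity is filled optimally with the others.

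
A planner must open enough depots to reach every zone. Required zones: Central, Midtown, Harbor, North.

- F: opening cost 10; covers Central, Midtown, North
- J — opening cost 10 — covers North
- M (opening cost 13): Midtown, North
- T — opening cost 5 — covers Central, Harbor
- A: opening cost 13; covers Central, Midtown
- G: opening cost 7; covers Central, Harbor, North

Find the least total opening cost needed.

15

This is a weighted set-cover instance.
The greedy cost-per-new-zone heuristic would pick G and F for 17, but a cheaper cover exists.
Choose F and T: together they cover Central, Midtown, Harbor, North — every zone.
Total opening cost: 10 + 5 = 15.
No cover costs less than 15.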